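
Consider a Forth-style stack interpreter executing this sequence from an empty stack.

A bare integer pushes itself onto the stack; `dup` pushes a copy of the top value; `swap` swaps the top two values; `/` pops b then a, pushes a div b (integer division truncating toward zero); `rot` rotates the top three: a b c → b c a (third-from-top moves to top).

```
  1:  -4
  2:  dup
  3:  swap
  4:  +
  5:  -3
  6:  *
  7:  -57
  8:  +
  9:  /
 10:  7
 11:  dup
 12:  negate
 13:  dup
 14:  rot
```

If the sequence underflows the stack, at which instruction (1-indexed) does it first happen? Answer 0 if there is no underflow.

-4   -> [-4]
dup  -> [-4, -4]
swap -> [-4, -4]
+    -> [-8]
-3   -> [-8, -3]
*    -> [24]
-57  -> [24, -57]
+    -> [-33]
/  — needs 2 operands, stack has 1 → underflow

9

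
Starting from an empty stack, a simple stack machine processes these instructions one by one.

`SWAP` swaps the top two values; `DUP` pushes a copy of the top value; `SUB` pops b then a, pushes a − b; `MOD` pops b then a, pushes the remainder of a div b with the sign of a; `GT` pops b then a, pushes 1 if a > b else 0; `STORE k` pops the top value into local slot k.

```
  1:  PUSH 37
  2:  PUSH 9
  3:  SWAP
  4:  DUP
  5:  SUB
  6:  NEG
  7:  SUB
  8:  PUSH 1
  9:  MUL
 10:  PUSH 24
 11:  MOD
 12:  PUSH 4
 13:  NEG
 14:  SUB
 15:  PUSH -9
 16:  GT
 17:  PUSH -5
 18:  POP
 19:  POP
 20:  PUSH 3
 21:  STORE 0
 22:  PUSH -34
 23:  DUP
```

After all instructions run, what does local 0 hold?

3

PUSH 37  → 37
PUSH 9   → 37 9
SWAP     → 9 37
DUP      → 9 37 37
SUB      → 9 0
NEG      → 9 0
SUB      → 9
PUSH 1   → 9 1
MUL      → 9
PUSH 24  → 9 24
MOD      → 9
PUSH 4   → 9 4
NEG      → 9 -4
SUB      → 13
PUSH -9  → 13 -9
GT       → 1
PUSH -5  → 1 -5
POP      → 1
POP      → (empty)
PUSH 3   → 3
STORE 0  → (empty)
PUSH -34 → -34
DUP      → -34 -34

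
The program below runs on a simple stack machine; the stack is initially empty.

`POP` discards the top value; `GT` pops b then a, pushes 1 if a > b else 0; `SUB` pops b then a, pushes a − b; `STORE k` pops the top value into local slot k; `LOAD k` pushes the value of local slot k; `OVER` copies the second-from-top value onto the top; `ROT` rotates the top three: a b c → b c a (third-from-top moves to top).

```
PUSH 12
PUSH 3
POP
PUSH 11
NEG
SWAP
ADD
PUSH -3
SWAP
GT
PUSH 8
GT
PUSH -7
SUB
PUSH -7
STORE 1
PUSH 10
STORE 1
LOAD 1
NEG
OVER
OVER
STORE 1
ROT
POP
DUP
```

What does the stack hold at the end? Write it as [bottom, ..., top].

PUSH 12 -> [12]
PUSH 3  -> [12, 3]
POP     -> [12]
PUSH 11 -> [12, 11]
NEG     -> [12, -11]
SWAP    -> [-11, 12]
ADD     -> [1]
PUSH -3 -> [1, -3]
SWAP    -> [-3, 1]
GT      -> [0]
PUSH 8  -> [0, 8]
GT      -> [0]
PUSH -7 -> [0, -7]
SUB     -> [7]
PUSH -7 -> [7, -7]
STORE 1 -> [7]
PUSH 10 -> [7, 10]
STORE 1 -> [7]
LOAD 1  -> [7, 10]
NEG     -> [7, -10]
OVER    -> [7, -10, 7]
OVER    -> [7, -10, 7, -10]
STORE 1 -> [7, -10, 7]
ROT     -> [-10, 7, 7]
POP     -> [-10, 7]
DUP     -> [-10, 7, 7]

[-10, 7, 7]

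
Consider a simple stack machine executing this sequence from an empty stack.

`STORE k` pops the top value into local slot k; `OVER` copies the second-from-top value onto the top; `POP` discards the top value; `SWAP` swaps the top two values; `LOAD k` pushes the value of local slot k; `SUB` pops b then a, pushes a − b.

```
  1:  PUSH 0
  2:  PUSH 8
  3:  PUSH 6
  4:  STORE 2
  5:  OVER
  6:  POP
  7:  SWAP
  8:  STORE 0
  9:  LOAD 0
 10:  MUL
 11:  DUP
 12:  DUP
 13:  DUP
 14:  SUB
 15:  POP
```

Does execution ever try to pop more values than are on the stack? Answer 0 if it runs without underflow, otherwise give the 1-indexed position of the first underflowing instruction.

PUSH 0   0
PUSH 8   0 8
PUSH 6   0 8 6
STORE 2  0 8
OVER     0 8 0
POP      0 8
SWAP     8 0
STORE 0  8
LOAD 0   8 0
MUL      0
DUP      0 0
DUP      0 0 0
DUP      0 0 0 0
SUB      0 0 0
POP      0 0

0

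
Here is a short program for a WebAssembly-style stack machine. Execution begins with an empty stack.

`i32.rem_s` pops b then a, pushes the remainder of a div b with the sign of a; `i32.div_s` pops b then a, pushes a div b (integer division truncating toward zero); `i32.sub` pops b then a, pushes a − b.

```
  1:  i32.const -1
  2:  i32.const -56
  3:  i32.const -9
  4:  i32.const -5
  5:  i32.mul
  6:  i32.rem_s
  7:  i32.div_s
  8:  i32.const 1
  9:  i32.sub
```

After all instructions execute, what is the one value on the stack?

i32.const -1  : -1
i32.const -56 : -1 -56
i32.const -9  : -1 -56 -9
i32.const -5  : -1 -56 -9 -5
i32.mul       : -1 -56 45
i32.rem_s     : -1 -11
i32.div_s     : 0
i32.const 1   : 0 1
i32.sub       : -1

-1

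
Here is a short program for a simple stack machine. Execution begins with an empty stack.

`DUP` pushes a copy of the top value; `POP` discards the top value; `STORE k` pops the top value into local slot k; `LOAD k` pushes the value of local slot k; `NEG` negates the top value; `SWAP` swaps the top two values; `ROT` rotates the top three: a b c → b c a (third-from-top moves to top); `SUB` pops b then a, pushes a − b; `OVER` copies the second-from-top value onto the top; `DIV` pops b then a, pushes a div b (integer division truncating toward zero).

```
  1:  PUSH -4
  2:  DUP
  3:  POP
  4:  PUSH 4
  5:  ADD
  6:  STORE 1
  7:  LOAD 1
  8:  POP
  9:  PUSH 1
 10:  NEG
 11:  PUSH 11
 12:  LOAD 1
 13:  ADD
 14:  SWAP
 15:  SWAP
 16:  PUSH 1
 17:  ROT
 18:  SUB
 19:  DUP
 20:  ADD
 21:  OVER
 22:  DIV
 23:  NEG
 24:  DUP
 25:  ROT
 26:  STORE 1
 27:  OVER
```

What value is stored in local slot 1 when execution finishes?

11

PUSH -4 -> -4
DUP     -> -4 -4
POP     -> -4
PUSH 4  -> -4 4
ADD     -> 0
STORE 1 -> (empty)
LOAD 1  -> 0
POP     -> (empty)
PUSH 1  -> 1
NEG     -> -1
PUSH 11 -> -1 11
LOAD 1  -> -1 11 0
ADD     -> -1 11
SWAP    -> 11 -1
SWAP    -> -1 11
PUSH 1  -> -1 11 1
ROT     -> 11 1 -1
SUB     -> 11 2
DUP     -> 11 2 2
ADD     -> 11 4
OVER    -> 11 4 11
DIV     -> 11 0
NEG     -> 11 0
DUP     -> 11 0 0
ROT     -> 0 0 11
STORE 1 -> 0 0
OVER    -> 0 0 0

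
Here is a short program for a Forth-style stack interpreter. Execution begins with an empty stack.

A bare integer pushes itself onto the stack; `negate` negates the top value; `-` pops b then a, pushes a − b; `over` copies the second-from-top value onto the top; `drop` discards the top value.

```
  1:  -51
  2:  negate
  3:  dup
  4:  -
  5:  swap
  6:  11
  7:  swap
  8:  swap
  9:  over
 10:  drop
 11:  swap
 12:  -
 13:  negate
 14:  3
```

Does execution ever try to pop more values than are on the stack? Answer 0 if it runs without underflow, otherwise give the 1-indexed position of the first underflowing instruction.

-51    -> [-51]
negate -> [51]
dup    -> [51, 51]
-      -> [0]
swap  — needs 2 operands, stack has 1 → underflow

5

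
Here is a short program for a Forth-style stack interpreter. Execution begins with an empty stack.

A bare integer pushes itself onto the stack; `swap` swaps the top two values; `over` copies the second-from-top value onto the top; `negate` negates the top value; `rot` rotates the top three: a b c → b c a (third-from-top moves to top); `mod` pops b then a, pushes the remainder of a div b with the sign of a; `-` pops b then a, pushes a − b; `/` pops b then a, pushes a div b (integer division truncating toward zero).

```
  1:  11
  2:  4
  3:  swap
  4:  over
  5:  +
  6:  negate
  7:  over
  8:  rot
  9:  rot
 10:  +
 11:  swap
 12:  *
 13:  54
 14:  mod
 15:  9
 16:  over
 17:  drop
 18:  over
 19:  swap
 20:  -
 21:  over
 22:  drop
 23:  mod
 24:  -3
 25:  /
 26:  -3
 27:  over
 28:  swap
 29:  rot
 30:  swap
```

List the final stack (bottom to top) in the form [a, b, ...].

[14, 14, -3]

11      [11]
4       [11, 4]
swap    [4, 11]
over    [4, 11, 4]
+       [4, 15]
negate  [4, -15]
over    [4, -15, 4]
rot     [-15, 4, 4]
rot     [4, 4, -15]
+       [4, -11]
swap    [-11, 4]
*       [-44]
54      [-44, 54]
mod     [-44]
9       [-44, 9]
over    [-44, 9, -44]
drop    [-44, 9]
over    [-44, 9, -44]
swap    [-44, -44, 9]
-       [-44, -53]
over    [-44, -53, -44]
drop    [-44, -53]
mod     [-44]
-3      [-44, -3]
/       [14]
-3      [14, -3]
over    [14, -3, 14]
swap    [14, 14, -3]
rot     [14, -3, 14]
swap    [14, 14, -3]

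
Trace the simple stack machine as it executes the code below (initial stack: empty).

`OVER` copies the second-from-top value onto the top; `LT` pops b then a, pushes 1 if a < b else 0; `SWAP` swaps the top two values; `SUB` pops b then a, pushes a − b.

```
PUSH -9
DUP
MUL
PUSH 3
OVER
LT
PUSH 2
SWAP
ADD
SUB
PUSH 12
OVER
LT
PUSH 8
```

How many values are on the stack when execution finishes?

3

PUSH -9  [-9]
DUP      [-9, -9]
MUL      [81]
PUSH 3   [81, 3]
OVER     [81, 3, 81]
LT       [81, 1]
PUSH 2   [81, 1, 2]
SWAP     [81, 2, 1]
ADD      [81, 3]
SUB      [78]
PUSH 12  [78, 12]
OVER     [78, 12, 78]
LT       [78, 1]
PUSH 8   [78, 1, 8]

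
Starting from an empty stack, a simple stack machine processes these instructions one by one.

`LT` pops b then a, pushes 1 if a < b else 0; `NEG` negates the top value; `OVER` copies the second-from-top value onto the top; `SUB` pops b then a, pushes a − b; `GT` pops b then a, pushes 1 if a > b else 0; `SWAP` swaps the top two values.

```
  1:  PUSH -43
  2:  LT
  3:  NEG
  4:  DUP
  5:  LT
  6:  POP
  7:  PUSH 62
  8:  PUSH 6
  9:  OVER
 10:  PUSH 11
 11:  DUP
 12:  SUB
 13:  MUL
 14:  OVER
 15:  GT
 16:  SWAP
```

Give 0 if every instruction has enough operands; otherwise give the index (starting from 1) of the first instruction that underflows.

PUSH -43 -> -43
LT  — needs 2 operands, stack has 1 → underflow

2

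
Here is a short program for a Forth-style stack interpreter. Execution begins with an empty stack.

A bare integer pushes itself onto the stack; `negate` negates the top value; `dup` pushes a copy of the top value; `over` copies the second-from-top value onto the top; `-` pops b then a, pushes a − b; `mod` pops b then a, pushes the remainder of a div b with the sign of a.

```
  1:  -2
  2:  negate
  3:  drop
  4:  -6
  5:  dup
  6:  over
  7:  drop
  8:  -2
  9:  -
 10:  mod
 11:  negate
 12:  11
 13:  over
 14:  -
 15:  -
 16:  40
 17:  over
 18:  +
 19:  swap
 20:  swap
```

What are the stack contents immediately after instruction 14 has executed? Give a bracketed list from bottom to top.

-2     → [-2]
negate → [2]
drop   → []
-6     → [-6]
dup    → [-6, -6]
over   → [-6, -6, -6]
drop   → [-6, -6]
-2     → [-6, -6, -2]
-      → [-6, -4]
mod    → [-2]
negate → [2]
11     → [2, 11]
over   → [2, 11, 2]
-      → [2, 9]

[2, 9]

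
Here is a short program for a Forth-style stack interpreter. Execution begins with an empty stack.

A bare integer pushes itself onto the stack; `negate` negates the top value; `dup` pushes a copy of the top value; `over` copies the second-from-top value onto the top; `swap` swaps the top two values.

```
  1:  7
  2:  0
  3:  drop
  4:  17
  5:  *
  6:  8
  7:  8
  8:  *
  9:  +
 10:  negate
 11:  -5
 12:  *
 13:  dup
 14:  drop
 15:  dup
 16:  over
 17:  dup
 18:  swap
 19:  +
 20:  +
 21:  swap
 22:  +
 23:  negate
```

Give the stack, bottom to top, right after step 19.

7      : [7]
0      : [7, 0]
drop   : [7]
17     : [7, 17]
*      : [119]
8      : [119, 8]
8      : [119, 8, 8]
*      : [119, 64]
+      : [183]
negate : [-183]
-5     : [-183, -5]
*      : [915]
dup    : [915, 915]
drop   : [915]
dup    : [915, 915]
over   : [915, 915, 915]
dup    : [915, 915, 915, 915]
swap   : [915, 915, 915, 915]
+      : [915, 915, 1830]

[915, 915, 1830]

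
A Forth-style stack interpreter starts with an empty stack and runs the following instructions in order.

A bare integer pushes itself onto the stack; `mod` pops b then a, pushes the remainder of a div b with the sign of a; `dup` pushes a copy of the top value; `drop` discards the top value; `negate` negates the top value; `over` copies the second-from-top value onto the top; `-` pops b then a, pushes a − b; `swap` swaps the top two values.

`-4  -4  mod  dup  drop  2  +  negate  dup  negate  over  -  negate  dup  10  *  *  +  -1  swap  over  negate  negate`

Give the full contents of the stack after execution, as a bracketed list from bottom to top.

[-1, 158, -1]

-4     : [-4]
-4     : [-4, -4]
mod    : [0]
dup    : [0, 0]
drop   : [0]
2      : [0, 2]
+      : [2]
negate : [-2]
dup    : [-2, -2]
negate : [-2, 2]
over   : [-2, 2, -2]
-      : [-2, 4]
negate : [-2, -4]
dup    : [-2, -4, -4]
10     : [-2, -4, -4, 10]
*      : [-2, -4, -40]
*      : [-2, 160]
+      : [158]
-1     : [158, -1]
swap   : [-1, 158]
over   : [-1, 158, -1]
negate : [-1, 158, 1]
negate : [-1, 158, -1]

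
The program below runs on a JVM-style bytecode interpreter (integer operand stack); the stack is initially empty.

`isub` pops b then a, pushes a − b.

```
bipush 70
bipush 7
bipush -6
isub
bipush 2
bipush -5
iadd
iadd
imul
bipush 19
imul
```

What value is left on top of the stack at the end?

13300

bipush 70 : [70]
bipush 7  : [70, 7]
bipush -6 : [70, 7, -6]
isub      : [70, 13]
bipush 2  : [70, 13, 2]
bipush -5 : [70, 13, 2, -5]
iadd      : [70, 13, -3]
iadd      : [70, 10]
imul      : [700]
bipush 19 : [700, 19]
imul      : [13300]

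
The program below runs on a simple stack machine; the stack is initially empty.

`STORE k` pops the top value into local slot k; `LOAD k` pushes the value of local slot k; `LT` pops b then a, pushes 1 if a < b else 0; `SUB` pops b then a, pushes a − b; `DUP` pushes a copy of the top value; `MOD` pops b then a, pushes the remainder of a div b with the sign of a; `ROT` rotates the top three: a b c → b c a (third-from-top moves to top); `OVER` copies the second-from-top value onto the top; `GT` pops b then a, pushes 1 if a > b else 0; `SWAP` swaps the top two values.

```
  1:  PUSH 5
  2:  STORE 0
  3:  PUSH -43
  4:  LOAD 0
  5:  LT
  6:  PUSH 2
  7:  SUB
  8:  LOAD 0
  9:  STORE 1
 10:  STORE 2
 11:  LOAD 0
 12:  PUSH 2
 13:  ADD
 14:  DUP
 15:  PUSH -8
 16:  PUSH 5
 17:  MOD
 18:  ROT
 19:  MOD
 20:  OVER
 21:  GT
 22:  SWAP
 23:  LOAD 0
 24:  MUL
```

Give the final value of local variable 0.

PUSH 5   → 5
STORE 0  → (empty)
PUSH -43 → -43
LOAD 0   → -43 5
LT       → 1
PUSH 2   → 1 2
SUB      → -1
LOAD 0   → -1 5
STORE 1  → -1
STORE 2  → (empty)
LOAD 0   → 5
PUSH 2   → 5 2
ADD      → 7
DUP      → 7 7
PUSH -8  → 7 7 -8
PUSH 5   → 7 7 -8 5
MOD      → 7 7 -3
ROT      → 7 -3 7
MOD      → 7 -3
OVER     → 7 -3 7
GT       → 7 0
SWAP     → 0 7
LOAD 0   → 0 7 5
MUL      → 0 35

5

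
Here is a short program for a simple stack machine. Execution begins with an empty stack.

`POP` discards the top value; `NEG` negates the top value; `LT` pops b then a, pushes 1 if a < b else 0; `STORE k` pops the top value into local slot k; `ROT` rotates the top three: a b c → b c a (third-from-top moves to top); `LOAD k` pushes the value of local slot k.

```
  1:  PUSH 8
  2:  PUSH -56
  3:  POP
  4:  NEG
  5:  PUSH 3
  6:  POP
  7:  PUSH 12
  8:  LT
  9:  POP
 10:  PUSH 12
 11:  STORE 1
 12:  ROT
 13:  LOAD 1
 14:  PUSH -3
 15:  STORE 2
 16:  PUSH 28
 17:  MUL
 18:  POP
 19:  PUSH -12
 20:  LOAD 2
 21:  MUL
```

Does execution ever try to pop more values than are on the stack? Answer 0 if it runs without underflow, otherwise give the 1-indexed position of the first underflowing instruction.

12

PUSH 8   -> [8]
PUSH -56 -> [8, -56]
POP      -> [8]
NEG      -> [-8]
PUSH 3   -> [-8, 3]
POP      -> [-8]
PUSH 12  -> [-8, 12]
LT       -> [1]
POP      -> []
PUSH 12  -> [12]
STORE 1  -> []
ROT  — needs 3 operands, stack has 0 → underflow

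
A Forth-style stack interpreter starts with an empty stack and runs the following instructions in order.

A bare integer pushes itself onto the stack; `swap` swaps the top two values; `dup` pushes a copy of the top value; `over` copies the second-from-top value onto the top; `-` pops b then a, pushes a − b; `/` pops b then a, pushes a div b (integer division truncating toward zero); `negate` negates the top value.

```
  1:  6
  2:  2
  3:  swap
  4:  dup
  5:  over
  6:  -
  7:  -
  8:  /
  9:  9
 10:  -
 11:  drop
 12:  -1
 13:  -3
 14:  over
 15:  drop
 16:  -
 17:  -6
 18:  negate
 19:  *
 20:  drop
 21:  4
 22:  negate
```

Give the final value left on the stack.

-4

6      -> 6
2      -> 6 2
swap   -> 2 6
dup    -> 2 6 6
over   -> 2 6 6 6
-      -> 2 6 0
-      -> 2 6
/      -> 0
9      -> 0 9
-      -> -9
drop   -> (empty)
-1     -> -1
-3     -> -1 -3
over   -> -1 -3 -1
drop   -> -1 -3
-      -> 2
-6     -> 2 -6
negate -> 2 6
*      -> 12
drop   -> (empty)
4      -> 4
negate -> -4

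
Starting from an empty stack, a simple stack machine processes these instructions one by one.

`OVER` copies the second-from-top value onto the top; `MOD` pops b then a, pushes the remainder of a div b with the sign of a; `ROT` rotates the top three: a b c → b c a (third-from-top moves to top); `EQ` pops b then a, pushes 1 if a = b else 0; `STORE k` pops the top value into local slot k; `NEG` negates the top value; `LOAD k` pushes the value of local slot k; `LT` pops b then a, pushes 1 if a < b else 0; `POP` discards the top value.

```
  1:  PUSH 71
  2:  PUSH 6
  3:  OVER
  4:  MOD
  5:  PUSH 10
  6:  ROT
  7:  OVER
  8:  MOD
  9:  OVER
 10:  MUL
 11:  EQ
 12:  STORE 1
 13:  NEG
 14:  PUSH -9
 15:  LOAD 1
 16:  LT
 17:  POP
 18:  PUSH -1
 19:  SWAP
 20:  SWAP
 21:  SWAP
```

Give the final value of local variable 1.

1

PUSH 71 -> 71
PUSH 6  -> 71 6
OVER    -> 71 6 71
MOD     -> 71 6
PUSH 10 -> 71 6 10
ROT     -> 6 10 71
OVER    -> 6 10 71 10
MOD     -> 6 10 1
OVER    -> 6 10 1 10
MUL     -> 6 10 10
EQ      -> 6 1
STORE 1 -> 6
NEG     -> -6
PUSH -9 -> -6 -9
LOAD 1  -> -6 -9 1
LT      -> -6 1
POP     -> -6
PUSH -1 -> -6 -1
SWAP    -> -1 -6
SWAP    -> -6 -1
SWAP    -> -1 -6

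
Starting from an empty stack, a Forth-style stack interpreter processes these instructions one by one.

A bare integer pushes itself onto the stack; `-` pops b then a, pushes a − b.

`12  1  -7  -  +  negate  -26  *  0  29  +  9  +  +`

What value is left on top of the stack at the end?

558

12     → 12
1      → 12 1
-7     → 12 1 -7
-      → 12 8
+      → 20
negate → -20
-26    → -20 -26
*      → 520
0      → 520 0
29     → 520 0 29
+      → 520 29
9      → 520 29 9
+      → 520 38
+      → 558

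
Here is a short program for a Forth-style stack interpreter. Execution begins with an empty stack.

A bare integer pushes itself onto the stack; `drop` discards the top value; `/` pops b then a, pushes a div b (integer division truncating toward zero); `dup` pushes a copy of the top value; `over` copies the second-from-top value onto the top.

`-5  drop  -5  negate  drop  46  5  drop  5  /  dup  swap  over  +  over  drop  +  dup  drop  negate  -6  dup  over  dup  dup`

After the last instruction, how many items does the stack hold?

6

-5      -5
drop    (empty)
-5      -5
negate  5
drop    (empty)
46      46
5       46 5
drop    46
5       46 5
/       9
dup     9 9
swap    9 9
over    9 9 9
+       9 18
over    9 18 9
drop    9 18
+       27
dup     27 27
drop    27
negate  -27
-6      -27 -6
dup     -27 -6 -6
over    -27 -6 -6 -6
dup     -27 -6 -6 -6 -6
dup     -27 -6 -6 -6 -6 -6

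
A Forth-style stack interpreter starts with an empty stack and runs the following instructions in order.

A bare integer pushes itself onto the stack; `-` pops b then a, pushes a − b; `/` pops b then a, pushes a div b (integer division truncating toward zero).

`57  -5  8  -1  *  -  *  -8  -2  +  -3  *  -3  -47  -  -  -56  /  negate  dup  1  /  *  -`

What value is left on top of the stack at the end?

57      57
-5      57 -5
8       57 -5 8
-1      57 -5 8 -1
*       57 -5 -8
-       57 3
*       171
-8      171 -8
-2      171 -8 -2
+       171 -10
-3      171 -10 -3
*       171 30
-3      171 30 -3
-47     171 30 -3 -47
-       171 30 44
-       171 -14
-56     171 -14 -56
/       171 0
negate  171 0
dup     171 0 0
1       171 0 0 1
/       171 0 0
*       171 0
-       171

171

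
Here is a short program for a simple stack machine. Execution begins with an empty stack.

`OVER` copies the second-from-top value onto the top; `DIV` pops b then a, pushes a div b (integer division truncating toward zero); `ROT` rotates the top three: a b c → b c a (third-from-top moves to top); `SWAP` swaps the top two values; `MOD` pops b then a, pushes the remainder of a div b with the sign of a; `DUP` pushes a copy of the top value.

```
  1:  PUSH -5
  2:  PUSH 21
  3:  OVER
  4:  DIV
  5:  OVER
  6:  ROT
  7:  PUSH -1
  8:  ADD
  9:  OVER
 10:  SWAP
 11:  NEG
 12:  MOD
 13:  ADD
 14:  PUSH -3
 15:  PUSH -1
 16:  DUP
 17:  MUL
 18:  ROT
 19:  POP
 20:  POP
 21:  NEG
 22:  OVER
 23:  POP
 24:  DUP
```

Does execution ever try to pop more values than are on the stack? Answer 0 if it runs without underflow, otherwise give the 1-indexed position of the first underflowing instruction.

0

PUSH -5 → [-5]
PUSH 21 → [-5, 21]
OVER    → [-5, 21, -5]
DIV     → [-5, -4]
OVER    → [-5, -4, -5]
ROT     → [-4, -5, -5]
PUSH -1 → [-4, -5, -5, -1]
ADD     → [-4, -5, -6]
OVER    → [-4, -5, -6, -5]
SWAP    → [-4, -5, -5, -6]
NEG     → [-4, -5, -5, 6]
MOD     → [-4, -5, -5]
ADD     → [-4, -10]
PUSH -3 → [-4, -10, -3]
PUSH -1 → [-4, -10, -3, -1]
DUP     → [-4, -10, -3, -1, -1]
MUL     → [-4, -10, -3, 1]
ROT     → [-4, -3, 1, -10]
POP     → [-4, -3, 1]
POP     → [-4, -3]
NEG     → [-4, 3]
OVER    → [-4, 3, -4]
POP     → [-4, 3]
DUP     → [-4, 3, 3]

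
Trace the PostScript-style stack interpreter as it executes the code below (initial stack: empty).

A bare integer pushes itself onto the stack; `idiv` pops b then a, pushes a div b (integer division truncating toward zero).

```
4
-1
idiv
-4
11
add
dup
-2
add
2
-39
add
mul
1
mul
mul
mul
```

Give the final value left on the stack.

5180

4    → 4
-1   → 4 -1
idiv → -4
-4   → -4 -4
11   → -4 -4 11
add  → -4 7
dup  → -4 7 7
-2   → -4 7 7 -2
add  → -4 7 5
2    → -4 7 5 2
-39  → -4 7 5 2 -39
add  → -4 7 5 -37
mul  → -4 7 -185
1    → -4 7 -185 1
mul  → -4 7 -185
mul  → -4 -1295
mul  → 5180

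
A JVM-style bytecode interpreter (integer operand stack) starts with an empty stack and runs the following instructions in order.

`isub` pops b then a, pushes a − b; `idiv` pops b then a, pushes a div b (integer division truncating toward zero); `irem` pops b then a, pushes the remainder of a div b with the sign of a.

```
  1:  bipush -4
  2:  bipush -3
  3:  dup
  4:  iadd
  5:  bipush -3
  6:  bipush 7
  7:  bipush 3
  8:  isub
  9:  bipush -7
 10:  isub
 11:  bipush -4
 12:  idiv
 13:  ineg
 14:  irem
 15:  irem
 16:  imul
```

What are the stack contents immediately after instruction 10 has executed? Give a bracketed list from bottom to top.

bipush -4 → [-4]
bipush -3 → [-4, -3]
dup       → [-4, -3, -3]
iadd      → [-4, -6]
bipush -3 → [-4, -6, -3]
bipush 7  → [-4, -6, -3, 7]
bipush 3  → [-4, -6, -3, 7, 3]
isub      → [-4, -6, -3, 4]
bipush -7 → [-4, -6, -3, 4, -7]
isub      → [-4, -6, -3, 11]

[-4, -6, -3, 11]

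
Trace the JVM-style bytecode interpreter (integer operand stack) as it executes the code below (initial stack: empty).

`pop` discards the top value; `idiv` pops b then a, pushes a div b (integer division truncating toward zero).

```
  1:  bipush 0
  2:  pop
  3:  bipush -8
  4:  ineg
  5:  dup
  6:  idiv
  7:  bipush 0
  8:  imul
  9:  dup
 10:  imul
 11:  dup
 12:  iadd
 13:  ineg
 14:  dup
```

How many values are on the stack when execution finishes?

bipush 0  -> 0
pop       -> (empty)
bipush -8 -> -8
ineg      -> 8
dup       -> 8 8
idiv      -> 1
bipush 0  -> 1 0
imul      -> 0
dup       -> 0 0
imul      -> 0
dup       -> 0 0
iadd      -> 0
ineg      -> 0
dup       -> 0 0

2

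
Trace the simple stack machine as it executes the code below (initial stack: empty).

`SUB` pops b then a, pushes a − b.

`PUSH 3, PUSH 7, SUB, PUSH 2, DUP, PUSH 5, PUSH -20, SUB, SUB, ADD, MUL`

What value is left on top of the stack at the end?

PUSH 3   -> [3]
PUSH 7   -> [3, 7]
SUB      -> [-4]
PUSH 2   -> [-4, 2]
DUP      -> [-4, 2, 2]
PUSH 5   -> [-4, 2, 2, 5]
PUSH -20 -> [-4, 2, 2, 5, -20]
SUB      -> [-4, 2, 2, 25]
SUB      -> [-4, 2, -23]
ADD      -> [-4, -21]
MUL      -> [84]

84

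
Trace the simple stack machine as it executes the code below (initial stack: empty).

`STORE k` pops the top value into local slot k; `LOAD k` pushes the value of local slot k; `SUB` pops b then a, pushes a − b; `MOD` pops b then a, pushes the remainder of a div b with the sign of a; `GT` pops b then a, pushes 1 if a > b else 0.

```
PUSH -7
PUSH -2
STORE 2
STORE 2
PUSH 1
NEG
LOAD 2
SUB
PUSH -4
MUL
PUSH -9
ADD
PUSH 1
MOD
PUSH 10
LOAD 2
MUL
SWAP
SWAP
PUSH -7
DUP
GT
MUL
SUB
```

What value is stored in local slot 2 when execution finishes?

PUSH -7  [-7]
PUSH -2  [-7, -2]
STORE 2  [-7]
STORE 2  []
PUSH 1   [1]
NEG      [-1]
LOAD 2   [-1, -7]
SUB      [6]
PUSH -4  [6, -4]
MUL      [-24]
PUSH -9  [-24, -9]
ADD      [-33]
PUSH 1   [-33, 1]
MOD      [0]
PUSH 10  [0, 10]
LOAD 2   [0, 10, -7]
MUL      [0, -70]
SWAP     [-70, 0]
SWAP     [0, -70]
PUSH -7  [0, -70, -7]
DUP      [0, -70, -7, -7]
GT       [0, -70, 0]
MUL      [0, 0]
SUB      [0]

-7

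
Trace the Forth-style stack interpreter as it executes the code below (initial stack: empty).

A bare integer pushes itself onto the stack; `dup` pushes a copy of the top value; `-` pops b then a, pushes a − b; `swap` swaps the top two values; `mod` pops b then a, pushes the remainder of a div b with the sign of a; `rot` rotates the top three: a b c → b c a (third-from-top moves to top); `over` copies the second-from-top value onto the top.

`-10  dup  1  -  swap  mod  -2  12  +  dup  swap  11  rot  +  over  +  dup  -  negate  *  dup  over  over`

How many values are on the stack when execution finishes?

-10    → [-10]
dup    → [-10, -10]
1      → [-10, -10, 1]
-      → [-10, -11]
swap   → [-11, -10]
mod    → [-1]
-2     → [-1, -2]
12     → [-1, -2, 12]
+      → [-1, 10]
dup    → [-1, 10, 10]
swap   → [-1, 10, 10]
11     → [-1, 10, 10, 11]
rot    → [-1, 10, 11, 10]
+      → [-1, 10, 21]
over   → [-1, 10, 21, 10]
+      → [-1, 10, 31]
dup    → [-1, 10, 31, 31]
-      → [-1, 10, 0]
negate → [-1, 10, 0]
*      → [-1, 0]
dup    → [-1, 0, 0]
over   → [-1, 0, 0, 0]
over   → [-1, 0, 0, 0, 0]

5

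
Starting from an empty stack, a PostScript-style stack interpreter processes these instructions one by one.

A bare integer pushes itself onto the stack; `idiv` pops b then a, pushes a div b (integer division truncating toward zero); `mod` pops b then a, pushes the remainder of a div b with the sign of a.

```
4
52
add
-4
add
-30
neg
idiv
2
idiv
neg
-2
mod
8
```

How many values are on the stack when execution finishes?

4     [4]
52    [4, 52]
add   [56]
-4    [56, -4]
add   [52]
-30   [52, -30]
neg   [52, 30]
idiv  [1]
2     [1, 2]
idiv  [0]
neg   [0]
-2    [0, -2]
mod   [0]
8     [0, 8]

2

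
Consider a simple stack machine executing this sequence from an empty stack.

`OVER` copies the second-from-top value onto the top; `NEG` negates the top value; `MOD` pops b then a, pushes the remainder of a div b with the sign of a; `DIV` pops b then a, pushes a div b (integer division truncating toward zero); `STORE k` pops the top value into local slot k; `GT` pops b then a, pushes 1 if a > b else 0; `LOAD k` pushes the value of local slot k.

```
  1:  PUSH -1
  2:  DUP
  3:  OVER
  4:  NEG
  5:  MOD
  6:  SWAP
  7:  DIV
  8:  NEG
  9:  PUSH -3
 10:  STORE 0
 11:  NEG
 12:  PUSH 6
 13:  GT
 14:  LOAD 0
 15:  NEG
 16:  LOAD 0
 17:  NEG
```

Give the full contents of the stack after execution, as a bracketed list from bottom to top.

[0, 3, 3]

PUSH -1 -> [-1]
DUP     -> [-1, -1]
OVER    -> [-1, -1, -1]
NEG     -> [-1, -1, 1]
MOD     -> [-1, 0]
SWAP    -> [0, -1]
DIV     -> [0]
NEG     -> [0]
PUSH -3 -> [0, -3]
STORE 0 -> [0]
NEG     -> [0]
PUSH 6  -> [0, 6]
GT      -> [0]
LOAD 0  -> [0, -3]
NEG     -> [0, 3]
LOAD 0  -> [0, 3, -3]
NEG     -> [0, 3, 3]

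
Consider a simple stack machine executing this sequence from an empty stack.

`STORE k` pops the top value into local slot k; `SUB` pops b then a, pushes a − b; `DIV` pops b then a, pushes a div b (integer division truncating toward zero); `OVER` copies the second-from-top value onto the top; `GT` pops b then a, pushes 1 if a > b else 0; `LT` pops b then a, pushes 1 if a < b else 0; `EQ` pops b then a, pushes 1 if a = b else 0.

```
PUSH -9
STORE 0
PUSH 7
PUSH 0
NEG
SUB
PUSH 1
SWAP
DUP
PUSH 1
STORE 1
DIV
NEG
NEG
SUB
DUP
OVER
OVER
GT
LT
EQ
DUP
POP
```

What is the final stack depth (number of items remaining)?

PUSH -9 -> [-9]
STORE 0 -> []
PUSH 7  -> [7]
PUSH 0  -> [7, 0]
NEG     -> [7, 0]
SUB     -> [7]
PUSH 1  -> [7, 1]
SWAP    -> [1, 7]
DUP     -> [1, 7, 7]
PUSH 1  -> [1, 7, 7, 1]
STORE 1 -> [1, 7, 7]
DIV     -> [1, 1]
NEG     -> [1, -1]
NEG     -> [1, 1]
SUB     -> [0]
DUP     -> [0, 0]
OVER    -> [0, 0, 0]
OVER    -> [0, 0, 0, 0]
GT      -> [0, 0, 0]
LT      -> [0, 0]
EQ      -> [1]
DUP     -> [1, 1]
POP     -> [1]

1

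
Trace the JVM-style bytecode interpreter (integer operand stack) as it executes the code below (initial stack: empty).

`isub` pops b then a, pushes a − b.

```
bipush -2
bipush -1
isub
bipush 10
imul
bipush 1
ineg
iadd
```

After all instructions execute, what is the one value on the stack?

bipush -2 -> -2
bipush -1 -> -2 -1
isub      -> -1
bipush 10 -> -1 10
imul      -> -10
bipush 1  -> -10 1
ineg      -> -10 -1
iadd      -> -11

-11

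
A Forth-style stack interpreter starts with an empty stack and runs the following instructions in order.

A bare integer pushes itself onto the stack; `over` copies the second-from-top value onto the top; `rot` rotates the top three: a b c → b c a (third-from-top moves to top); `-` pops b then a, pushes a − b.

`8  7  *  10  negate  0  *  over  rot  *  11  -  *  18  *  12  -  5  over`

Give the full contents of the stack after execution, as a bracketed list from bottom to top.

[-12, 5, -12]

8      → 8
7      → 8 7
*      → 56
10     → 56 10
negate → 56 -10
0      → 56 -10 0
*      → 56 0
over   → 56 0 56
rot    → 0 56 56
*      → 0 3136
11     → 0 3136 11
-      → 0 3125
*      → 0
18     → 0 18
*      → 0
12     → 0 12
-      → -12
5      → -12 5
over   → -12 5 -12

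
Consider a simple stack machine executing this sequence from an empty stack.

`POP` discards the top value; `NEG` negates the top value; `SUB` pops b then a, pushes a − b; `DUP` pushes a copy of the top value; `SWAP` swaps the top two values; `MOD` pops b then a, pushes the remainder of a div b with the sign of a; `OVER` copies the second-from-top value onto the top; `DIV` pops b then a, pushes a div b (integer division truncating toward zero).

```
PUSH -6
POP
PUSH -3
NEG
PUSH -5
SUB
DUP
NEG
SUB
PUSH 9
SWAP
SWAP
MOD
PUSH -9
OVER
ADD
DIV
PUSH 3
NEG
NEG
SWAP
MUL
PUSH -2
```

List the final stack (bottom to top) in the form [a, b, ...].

PUSH -6 -> -6
POP     -> (empty)
PUSH -3 -> -3
NEG     -> 3
PUSH -5 -> 3 -5
SUB     -> 8
DUP     -> 8 8
NEG     -> 8 -8
SUB     -> 16
PUSH 9  -> 16 9
SWAP    -> 9 16
SWAP    -> 16 9
MOD     -> 7
PUSH -9 -> 7 -9
OVER    -> 7 -9 7
ADD     -> 7 -2
DIV     -> -3
PUSH 3  -> -3 3
NEG     -> -3 -3
NEG     -> -3 3
SWAP    -> 3 -3
MUL     -> -9
PUSH -2 -> -9 -2

[-9, -2]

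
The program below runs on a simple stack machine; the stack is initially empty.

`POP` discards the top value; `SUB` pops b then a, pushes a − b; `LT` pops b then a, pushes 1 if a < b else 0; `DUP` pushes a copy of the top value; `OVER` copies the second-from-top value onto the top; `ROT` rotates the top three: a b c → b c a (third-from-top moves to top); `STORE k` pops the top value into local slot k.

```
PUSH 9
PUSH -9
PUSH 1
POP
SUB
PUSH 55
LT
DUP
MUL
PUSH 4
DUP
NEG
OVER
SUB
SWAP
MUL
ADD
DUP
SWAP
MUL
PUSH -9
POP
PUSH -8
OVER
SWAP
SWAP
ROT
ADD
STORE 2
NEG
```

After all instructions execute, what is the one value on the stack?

PUSH 9  → 9
PUSH -9 → 9 -9
PUSH 1  → 9 -9 1
POP     → 9 -9
SUB     → 18
PUSH 55 → 18 55
LT      → 1
DUP     → 1 1
MUL     → 1
PUSH 4  → 1 4
DUP     → 1 4 4
NEG     → 1 4 -4
OVER    → 1 4 -4 4
SUB     → 1 4 -8
SWAP    → 1 -8 4
MUL     → 1 -32
ADD     → -31
DUP     → -31 -31
SWAP    → -31 -31
MUL     → 961
PUSH -9 → 961 -9
POP     → 961
PUSH -8 → 961 -8
OVER    → 961 -8 961
SWAP    → 961 961 -8
SWAP    → 961 -8 961
ROT     → -8 961 961
ADD     → -8 1922
STORE 2 → -8
NEG     → 8

8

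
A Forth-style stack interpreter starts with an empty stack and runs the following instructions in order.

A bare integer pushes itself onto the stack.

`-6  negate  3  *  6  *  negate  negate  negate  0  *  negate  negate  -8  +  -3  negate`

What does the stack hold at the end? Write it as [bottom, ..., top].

[-8, 3]

-6     -> -6
negate -> 6
3      -> 6 3
*      -> 18
6      -> 18 6
*      -> 108
negate -> -108
negate -> 108
negate -> -108
0      -> -108 0
*      -> 0
negate -> 0
negate -> 0
-8     -> 0 -8
+      -> -8
-3     -> -8 -3
negate -> -8 3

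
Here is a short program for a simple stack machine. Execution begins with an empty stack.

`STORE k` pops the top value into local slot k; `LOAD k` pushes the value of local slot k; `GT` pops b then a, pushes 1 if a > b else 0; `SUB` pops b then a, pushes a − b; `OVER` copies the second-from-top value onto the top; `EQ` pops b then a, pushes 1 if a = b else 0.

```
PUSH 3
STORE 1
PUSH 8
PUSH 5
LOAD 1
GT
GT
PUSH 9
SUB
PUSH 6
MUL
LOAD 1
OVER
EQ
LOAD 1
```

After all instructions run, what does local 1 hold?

3

PUSH 3  → [3]
STORE 1 → []
PUSH 8  → [8]
PUSH 5  → [8, 5]
LOAD 1  → [8, 5, 3]
GT      → [8, 1]
GT      → [1]
PUSH 9  → [1, 9]
SUB     → [-8]
PUSH 6  → [-8, 6]
MUL     → [-48]
LOAD 1  → [-48, 3]
OVER    → [-48, 3, -48]
EQ      → [-48, 0]
LOAD 1  → [-48, 0, 3]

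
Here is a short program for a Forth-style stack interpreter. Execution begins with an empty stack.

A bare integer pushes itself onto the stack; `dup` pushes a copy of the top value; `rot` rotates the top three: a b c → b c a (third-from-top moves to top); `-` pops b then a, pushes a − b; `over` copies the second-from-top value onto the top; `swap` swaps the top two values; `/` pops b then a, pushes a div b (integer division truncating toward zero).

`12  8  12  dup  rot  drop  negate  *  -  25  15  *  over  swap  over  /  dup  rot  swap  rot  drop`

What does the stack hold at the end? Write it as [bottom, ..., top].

[156, 156, 2]

12     -> [12]
8      -> [12, 8]
12     -> [12, 8, 12]
dup    -> [12, 8, 12, 12]
rot    -> [12, 12, 12, 8]
drop   -> [12, 12, 12]
negate -> [12, 12, -12]
*      -> [12, -144]
-      -> [156]
25     -> [156, 25]
15     -> [156, 25, 15]
*      -> [156, 375]
over   -> [156, 375, 156]
swap   -> [156, 156, 375]
over   -> [156, 156, 375, 156]
/      -> [156, 156, 2]
dup    -> [156, 156, 2, 2]
rot    -> [156, 2, 2, 156]
swap   -> [156, 2, 156, 2]
rot    -> [156, 156, 2, 2]
drop   -> [156, 156, 2]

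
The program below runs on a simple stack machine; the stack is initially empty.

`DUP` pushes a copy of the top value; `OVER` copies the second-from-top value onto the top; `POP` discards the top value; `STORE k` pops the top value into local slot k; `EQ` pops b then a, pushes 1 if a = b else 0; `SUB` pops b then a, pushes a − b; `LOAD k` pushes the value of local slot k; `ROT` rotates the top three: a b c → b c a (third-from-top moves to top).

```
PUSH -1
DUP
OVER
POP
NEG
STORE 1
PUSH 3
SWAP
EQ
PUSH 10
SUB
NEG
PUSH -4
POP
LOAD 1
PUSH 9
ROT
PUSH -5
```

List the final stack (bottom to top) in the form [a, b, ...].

[1, 9, 10, -5]

PUSH -1 : -1
DUP     : -1 -1
OVER    : -1 -1 -1
POP     : -1 -1
NEG     : -1 1
STORE 1 : -1
PUSH 3  : -1 3
SWAP    : 3 -1
EQ      : 0
PUSH 10 : 0 10
SUB     : -10
NEG     : 10
PUSH -4 : 10 -4
POP     : 10
LOAD 1  : 10 1
PUSH 9  : 10 1 9
ROT     : 1 9 10
PUSH -5 : 1 9 10 -5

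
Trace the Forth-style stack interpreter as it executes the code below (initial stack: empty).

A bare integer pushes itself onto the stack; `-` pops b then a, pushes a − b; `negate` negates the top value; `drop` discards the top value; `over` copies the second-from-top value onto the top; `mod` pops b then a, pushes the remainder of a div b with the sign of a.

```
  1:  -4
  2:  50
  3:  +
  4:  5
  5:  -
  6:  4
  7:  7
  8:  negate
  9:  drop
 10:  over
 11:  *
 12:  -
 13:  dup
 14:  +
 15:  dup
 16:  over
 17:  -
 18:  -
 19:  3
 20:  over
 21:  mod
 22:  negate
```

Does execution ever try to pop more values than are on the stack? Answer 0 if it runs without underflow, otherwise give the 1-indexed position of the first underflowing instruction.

-4     → [-4]
50     → [-4, 50]
+      → [46]
5      → [46, 5]
-      → [41]
4      → [41, 4]
7      → [41, 4, 7]
negate → [41, 4, -7]
drop   → [41, 4]
over   → [41, 4, 41]
*      → [41, 164]
-      → [-123]
dup    → [-123, -123]
+      → [-246]
dup    → [-246, -246]
over   → [-246, -246, -246]
-      → [-246, 0]
-      → [-246]
3      → [-246, 3]
over   → [-246, 3, -246]
mod    → [-246, 3]
negate → [-246, -3]

0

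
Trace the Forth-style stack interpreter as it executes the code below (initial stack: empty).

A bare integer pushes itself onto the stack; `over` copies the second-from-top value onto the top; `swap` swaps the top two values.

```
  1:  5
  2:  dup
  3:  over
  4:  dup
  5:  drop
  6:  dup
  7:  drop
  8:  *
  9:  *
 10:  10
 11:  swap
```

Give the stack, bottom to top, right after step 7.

[5, 5, 5]

5    → 5
dup  → 5 5
over → 5 5 5
dup  → 5 5 5 5
drop → 5 5 5
dup  → 5 5 5 5
drop → 5 5 5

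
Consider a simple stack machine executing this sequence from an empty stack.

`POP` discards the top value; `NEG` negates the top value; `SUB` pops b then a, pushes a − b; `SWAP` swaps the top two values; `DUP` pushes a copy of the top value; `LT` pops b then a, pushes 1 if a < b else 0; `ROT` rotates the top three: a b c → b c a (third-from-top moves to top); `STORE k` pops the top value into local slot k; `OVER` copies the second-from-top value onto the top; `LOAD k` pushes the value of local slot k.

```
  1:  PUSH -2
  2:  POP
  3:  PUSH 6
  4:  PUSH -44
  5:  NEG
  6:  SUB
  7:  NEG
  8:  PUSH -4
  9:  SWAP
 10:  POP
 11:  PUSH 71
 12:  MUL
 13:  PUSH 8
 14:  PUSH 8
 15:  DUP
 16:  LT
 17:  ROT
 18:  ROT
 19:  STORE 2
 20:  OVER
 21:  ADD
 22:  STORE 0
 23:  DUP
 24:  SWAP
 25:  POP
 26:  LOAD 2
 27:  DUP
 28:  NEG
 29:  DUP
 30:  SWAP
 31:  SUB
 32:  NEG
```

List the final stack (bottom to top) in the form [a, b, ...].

PUSH -2   [-2]
POP       []
PUSH 6    [6]
PUSH -44  [6, -44]
NEG       [6, 44]
SUB       [-38]
NEG       [38]
PUSH -4   [38, -4]
SWAP      [-4, 38]
POP       [-4]
PUSH 71   [-4, 71]
MUL       [-284]
PUSH 8    [-284, 8]
PUSH 8    [-284, 8, 8]
DUP       [-284, 8, 8, 8]
LT        [-284, 8, 0]
ROT       [8, 0, -284]
ROT       [0, -284, 8]
STORE 2   [0, -284]
OVER      [0, -284, 0]
ADD       [0, -284]
STORE 0   [0]
DUP       [0, 0]
SWAP      [0, 0]
POP       [0]
LOAD 2    [0, 8]
DUP       [0, 8, 8]
NEG       [0, 8, -8]
DUP       [0, 8, -8, -8]
SWAP      [0, 8, -8, -8]
SUB       [0, 8, 0]
NEG       [0, 8, 0]

[0, 8, 0]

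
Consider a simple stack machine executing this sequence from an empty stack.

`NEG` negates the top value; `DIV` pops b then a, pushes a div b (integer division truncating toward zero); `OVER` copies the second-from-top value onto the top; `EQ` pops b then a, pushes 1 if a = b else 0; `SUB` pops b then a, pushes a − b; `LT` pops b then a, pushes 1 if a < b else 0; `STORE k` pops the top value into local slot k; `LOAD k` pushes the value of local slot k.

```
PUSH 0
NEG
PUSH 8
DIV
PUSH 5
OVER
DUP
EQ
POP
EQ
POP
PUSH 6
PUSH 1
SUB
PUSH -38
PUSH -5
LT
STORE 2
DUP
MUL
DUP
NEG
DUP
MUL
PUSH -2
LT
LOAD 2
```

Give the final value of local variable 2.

1

PUSH 0    0
NEG       0
PUSH 8    0 8
DIV       0
PUSH 5    0 5
OVER      0 5 0
DUP       0 5 0 0
EQ        0 5 1
POP       0 5
EQ        0
POP       (empty)
PUSH 6    6
PUSH 1    6 1
SUB       5
PUSH -38  5 -38
PUSH -5   5 -38 -5
LT        5 1
STORE 2   5
DUP       5 5
MUL       25
DUP       25 25
NEG       25 -25
DUP       25 -25 -25
MUL       25 625
PUSH -2   25 625 -2
LT        25 0
LOAD 2    25 0 1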